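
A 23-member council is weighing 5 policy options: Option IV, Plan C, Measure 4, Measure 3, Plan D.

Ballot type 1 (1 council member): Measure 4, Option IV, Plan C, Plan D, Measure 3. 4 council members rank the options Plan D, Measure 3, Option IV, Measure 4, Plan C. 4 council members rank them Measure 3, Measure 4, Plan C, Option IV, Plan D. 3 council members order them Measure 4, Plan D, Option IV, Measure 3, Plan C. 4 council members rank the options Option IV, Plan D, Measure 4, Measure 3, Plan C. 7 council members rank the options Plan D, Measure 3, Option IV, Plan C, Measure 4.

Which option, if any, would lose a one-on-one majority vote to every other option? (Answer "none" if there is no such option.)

Plan C

Pairwise majorities:
Option IV–Plan C: Option IV 19–4.
Option IV–Measure 4: Option IV 15–8.
Option IV vs Measure 3: Option IV preferred on 1+3+4 = 8 ballots; Measure 3 wins 15–8.
Option IV vs Plan D: Option IV preferred on 1+4+4 = 9 ballots; Plan D wins 14–9.
Plan C vs Measure 4: Measure 4, 16–7.
Plan C–Measure 3: Measure 3 22–1.
Plan C vs Plan D: Plan C is ranked higher on 1+4 = 5 ballots, Plan D on 18. Plan D wins 18–5.
Measure 4 vs Measure 3: Measure 3 wins 15–8.
Measure 4 vs Plan D: Plan D, 15–8.
Measure 3 vs Plan D: Measure 3 preferred on 4 ballots; Plan D wins 19–4.
Plan C is beaten in every head-to-head and is the Condorcet loser.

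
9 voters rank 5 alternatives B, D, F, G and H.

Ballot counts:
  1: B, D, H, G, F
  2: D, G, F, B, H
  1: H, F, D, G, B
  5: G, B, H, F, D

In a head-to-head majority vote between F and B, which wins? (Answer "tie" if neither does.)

B

Ballots ranking F above B: 2 + 1 = 3.
Ballots ranking B above F: 9 − 3 = 6.
B wins the head-to-head 6–3.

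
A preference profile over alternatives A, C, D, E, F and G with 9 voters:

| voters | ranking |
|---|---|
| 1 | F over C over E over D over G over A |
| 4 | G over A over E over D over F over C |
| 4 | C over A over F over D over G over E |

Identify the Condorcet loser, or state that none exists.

none

Head-to-head results (9 voters):
A vs C: A preferred on 4 ballots; C wins 5–4.
A vs D: A, 8–1.
A–E: A 8–1.
A–F: A 8–1.
A vs G: A preferred on 4 ballots; G wins 5–4.
C vs D: C wins 5–4.
C vs E: C, 5–4.
C vs F: F wins 5–4.
C vs G: C preferred on 1+4 = 5 ballots; C wins 5–4.
D vs E: E, 5–4.
D vs F: F wins 5–4.
D vs G: 5 to 4, D.
E vs F: E preferred on 4 ballots; F wins 5–4.
E–G: G 8–1.
F vs G: 5 to 4, F.
No alternative is winless: A beats D; C beats A; D beats G; E beats D; F beats C; G beats A. There is no Condorcet loser.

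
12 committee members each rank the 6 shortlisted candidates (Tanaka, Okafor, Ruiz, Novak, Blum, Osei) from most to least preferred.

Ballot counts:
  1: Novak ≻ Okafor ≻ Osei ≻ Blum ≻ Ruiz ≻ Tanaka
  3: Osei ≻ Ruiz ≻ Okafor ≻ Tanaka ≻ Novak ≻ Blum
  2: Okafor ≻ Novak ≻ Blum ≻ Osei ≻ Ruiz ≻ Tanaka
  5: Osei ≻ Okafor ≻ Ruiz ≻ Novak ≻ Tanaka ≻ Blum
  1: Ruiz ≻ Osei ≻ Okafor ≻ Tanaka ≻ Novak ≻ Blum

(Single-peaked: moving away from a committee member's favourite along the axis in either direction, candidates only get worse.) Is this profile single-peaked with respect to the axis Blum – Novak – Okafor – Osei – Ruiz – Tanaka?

Axis positions: Blum=1, Novak=2, Okafor=3, Osei=4, Ruiz=5, Tanaka=6.
Cluster 1 (peak Novak at position 2): ranking walks positions 2-3-4-1-5-6, expanding outward from the peak — single-peaked.
Cluster 2 (peak Osei at position 4): ranking walks positions 4-5-3-6-2-1, expanding outward from the peak — single-peaked.
Cluster 3 (peak Okafor at position 3): ranking walks positions 3-2-1-4-5-6, expanding outward from the peak — single-peaked.
Cluster 4 (peak Osei at position 4): ranking walks positions 4-3-5-2-6-1, expanding outward from the peak — single-peaked.
Cluster 5 (peak Ruiz at position 5): ranking walks positions 5-4-3-6-2-1, expanding outward from the peak — single-peaked.
Every ranking is single-peaked on this axis.

yes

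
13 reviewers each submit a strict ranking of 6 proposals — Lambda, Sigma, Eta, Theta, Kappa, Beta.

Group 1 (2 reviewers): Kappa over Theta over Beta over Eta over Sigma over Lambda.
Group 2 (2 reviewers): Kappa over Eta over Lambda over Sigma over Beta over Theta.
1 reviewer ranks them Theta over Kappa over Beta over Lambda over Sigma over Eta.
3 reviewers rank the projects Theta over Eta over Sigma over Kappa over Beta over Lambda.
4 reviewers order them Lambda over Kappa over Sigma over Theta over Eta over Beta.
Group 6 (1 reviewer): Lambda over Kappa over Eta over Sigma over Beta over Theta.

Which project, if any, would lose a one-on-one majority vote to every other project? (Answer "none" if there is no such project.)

Pairwise majorities:
Lambda–Sigma: Lambda 8–5.
Lambda vs Eta: 6 to 7, Eta.
Lambda vs Theta: Lambda preferred on 2+4+1 = 7 ballots; Lambda wins 7–6.
Lambda vs Kappa: 5 to 8, Kappa.
Lambda vs Beta: Lambda is ranked higher on 2+4+1 = 7 ballots, Beta on 6. Lambda wins 7–6.
Sigma vs Eta: Eta, 8–5.
Sigma vs Theta: 2+4+1 = 7 for Sigma, 6 for Theta — Sigma by 7–6.
Sigma vs Kappa: 3 for Sigma, 10 for Kappa — Kappa by 10–3.
Sigma vs Beta: Sigma, 10–3.
Eta vs Theta: 3 to 10, Theta.
Eta–Kappa: Kappa 10–3.
Eta vs Beta: Eta preferred on 2+3+4+1 = 10 ballots; Eta wins 10–3.
Theta vs Kappa: Kappa, 9–4.
Theta vs Beta: Theta, 10–3.
Kappa vs Beta: 13 to 0, Kappa.
Beta loses to every other project — it is the Condorcet loser.

Beta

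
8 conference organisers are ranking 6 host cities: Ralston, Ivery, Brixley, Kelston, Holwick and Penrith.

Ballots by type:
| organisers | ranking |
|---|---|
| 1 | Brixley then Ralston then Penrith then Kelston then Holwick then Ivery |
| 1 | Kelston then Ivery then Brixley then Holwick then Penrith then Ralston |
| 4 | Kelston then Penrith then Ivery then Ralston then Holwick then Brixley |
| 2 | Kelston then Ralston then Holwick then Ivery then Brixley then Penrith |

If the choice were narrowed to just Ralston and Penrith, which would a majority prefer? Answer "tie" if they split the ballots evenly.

Penrith

Ballots ranking Ralston above Penrith: 1 + 2 = 3.
Ballots ranking Penrith above Ralston: 8 − 3 = 5.
Penrith wins the head-to-head 5–3.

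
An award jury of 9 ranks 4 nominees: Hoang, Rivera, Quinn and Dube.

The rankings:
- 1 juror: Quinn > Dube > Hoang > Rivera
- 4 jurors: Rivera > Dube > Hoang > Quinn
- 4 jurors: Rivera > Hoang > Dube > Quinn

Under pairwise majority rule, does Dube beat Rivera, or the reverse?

Ballots ranking Dube above Rivera: 1.
Ballots ranking Rivera above Dube: 9 − 1 = 8.
Rivera wins the head-to-head 8–1.

Rivera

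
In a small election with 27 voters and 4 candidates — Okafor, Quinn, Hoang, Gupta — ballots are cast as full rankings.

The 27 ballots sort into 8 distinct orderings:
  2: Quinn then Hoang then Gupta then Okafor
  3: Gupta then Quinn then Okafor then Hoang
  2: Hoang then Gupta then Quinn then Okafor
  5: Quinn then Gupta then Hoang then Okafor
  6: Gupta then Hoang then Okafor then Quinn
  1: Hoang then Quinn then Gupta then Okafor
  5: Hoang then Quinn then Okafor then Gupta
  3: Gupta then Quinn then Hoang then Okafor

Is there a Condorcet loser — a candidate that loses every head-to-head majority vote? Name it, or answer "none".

Pairwise majorities:
Okafor vs Quinn: Quinn wins 21–6.
Okafor vs Hoang: 3 for Okafor, 24 for Hoang — Hoang by 24–3.
Okafor–Gupta: Gupta 22–5.
Quinn vs Hoang: 2+3+5+3 = 13 for Quinn, 14 for Hoang — Hoang by 14–13.
Quinn vs Gupta: Quinn is ranked higher on 2+5+1+5 = 13 ballots, Gupta on 14. Gupta wins 14–13.
Hoang–Gupta: Gupta 17–10.
Okafor loses to every other candidate — it is the Condorcet loser.

Okafor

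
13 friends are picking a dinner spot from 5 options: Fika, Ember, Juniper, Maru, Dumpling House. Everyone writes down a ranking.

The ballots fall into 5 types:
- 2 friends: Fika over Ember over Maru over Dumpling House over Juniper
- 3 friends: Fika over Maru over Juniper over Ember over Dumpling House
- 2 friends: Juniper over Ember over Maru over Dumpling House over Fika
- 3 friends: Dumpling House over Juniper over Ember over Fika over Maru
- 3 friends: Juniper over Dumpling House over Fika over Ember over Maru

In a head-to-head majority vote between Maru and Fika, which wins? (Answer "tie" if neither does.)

Fika

Ballots ranking Maru above Fika: 2.
Ballots ranking Fika above Maru: 13 − 2 = 11.
Fika wins the head-to-head 11–2.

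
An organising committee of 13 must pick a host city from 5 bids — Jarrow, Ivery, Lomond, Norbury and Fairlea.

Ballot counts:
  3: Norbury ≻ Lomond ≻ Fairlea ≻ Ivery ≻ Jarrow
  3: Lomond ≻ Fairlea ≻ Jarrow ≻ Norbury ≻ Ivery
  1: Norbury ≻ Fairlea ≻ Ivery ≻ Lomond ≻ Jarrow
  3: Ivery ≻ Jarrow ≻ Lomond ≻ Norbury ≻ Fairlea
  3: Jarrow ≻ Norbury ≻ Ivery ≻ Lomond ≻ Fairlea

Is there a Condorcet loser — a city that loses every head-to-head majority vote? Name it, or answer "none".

Pairwise majorities:
Jarrow vs Ivery: Jarrow preferred on 3+3 = 6 ballots; Ivery wins 7–6.
Jarrow–Lomond: Lomond 7–6.
Jarrow–Norbury: Jarrow 9–4.
Jarrow vs Fairlea: Fairlea, 7–6.
Ivery vs Lomond: Ivery, 7–6.
Ivery vs Norbury: 3 to 10, Norbury.
Ivery vs Fairlea: Ivery is ranked higher on 3+3 = 6 ballots, Fairlea on 7. Fairlea wins 7–6.
Lomond vs Norbury: Lomond preferred on 3+3 = 6 ballots; Norbury wins 7–6.
Lomond vs Fairlea: Lomond, 12–1.
Norbury vs Fairlea: 3+1+3+3 = 10 for Norbury, 3 for Fairlea — Norbury by 10–3.
No city is winless: Jarrow beats Norbury; Ivery beats Jarrow; Lomond beats Jarrow; Norbury beats Ivery; Fairlea beats Jarrow. There is no Condorcet loser.

none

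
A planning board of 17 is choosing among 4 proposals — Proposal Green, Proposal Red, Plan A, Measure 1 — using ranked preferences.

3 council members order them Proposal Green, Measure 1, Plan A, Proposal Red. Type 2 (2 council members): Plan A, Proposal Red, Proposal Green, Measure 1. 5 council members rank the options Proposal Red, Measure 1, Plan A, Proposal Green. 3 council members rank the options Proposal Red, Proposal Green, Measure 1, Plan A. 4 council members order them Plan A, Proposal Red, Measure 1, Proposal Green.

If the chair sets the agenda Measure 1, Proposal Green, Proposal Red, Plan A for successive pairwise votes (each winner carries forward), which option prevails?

Round 1: Measure 1 vs Proposal Green — 9–8, Measure 1 advances.
Round 2: Measure 1 vs Proposal Red — 3–14, Proposal Red advances.
Round 3: Proposal Red vs Plan A — 8–9, Plan A advances.
Plan A survives the agenda.

Plan A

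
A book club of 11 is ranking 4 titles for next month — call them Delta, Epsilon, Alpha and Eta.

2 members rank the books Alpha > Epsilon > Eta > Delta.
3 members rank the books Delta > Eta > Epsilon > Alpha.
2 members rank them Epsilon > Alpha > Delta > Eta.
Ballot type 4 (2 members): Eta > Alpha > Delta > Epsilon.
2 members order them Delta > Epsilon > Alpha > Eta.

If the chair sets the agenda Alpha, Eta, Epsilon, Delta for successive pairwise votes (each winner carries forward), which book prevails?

Delta

Round 1: Alpha vs Eta — 6–5, Alpha advances.
Round 2: Alpha vs Epsilon — 4–7, Epsilon advances.
Round 3: Epsilon vs Delta — 4–7, Delta advances.
Delta survives the agenda.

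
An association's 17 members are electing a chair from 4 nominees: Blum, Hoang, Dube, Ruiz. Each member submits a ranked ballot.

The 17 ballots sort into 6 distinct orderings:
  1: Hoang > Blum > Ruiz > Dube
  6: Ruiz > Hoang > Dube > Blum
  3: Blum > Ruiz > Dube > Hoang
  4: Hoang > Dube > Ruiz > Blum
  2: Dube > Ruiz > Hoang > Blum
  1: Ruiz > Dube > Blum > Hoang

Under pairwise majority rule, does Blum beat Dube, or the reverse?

Dube

Ballots ranking Blum above Dube: 1 + 3 = 4.
Ballots ranking Dube above Blum: 17 − 4 = 13.
Dube wins the head-to-head 13–4.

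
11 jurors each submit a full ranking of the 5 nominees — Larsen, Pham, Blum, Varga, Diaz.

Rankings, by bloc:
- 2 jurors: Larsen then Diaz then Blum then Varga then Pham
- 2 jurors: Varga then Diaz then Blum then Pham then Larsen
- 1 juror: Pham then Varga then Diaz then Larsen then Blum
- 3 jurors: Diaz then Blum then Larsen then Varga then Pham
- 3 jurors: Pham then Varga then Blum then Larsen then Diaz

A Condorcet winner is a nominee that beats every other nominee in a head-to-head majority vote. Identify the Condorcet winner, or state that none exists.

Head-to-head results (11 jurors):
Larsen vs Pham: 2+3 = 5 for Larsen, 6 for Pham — Pham by 6–5.
Larsen vs Blum: 2+1 = 3 for Larsen, 8 for Blum — Blum by 8–3.
Larsen vs Varga: Larsen is ranked higher on 2+3 = 5 ballots, Varga on 6. Varga wins 6–5.
Larsen vs Diaz: Diaz, 6–5.
Pham–Blum: Blum 7–4.
Pham vs Varga: Varga, 7–4.
Pham vs Diaz: Pham is ranked higher on 1+3 = 4 ballots, Diaz on 7. Diaz wins 7–4.
Blum–Varga: Varga 6–5.
Blum vs Diaz: Diaz wins 8–3.
Varga vs Diaz: 6 to 5, Varga.
Varga defeats every rival head-to-head and is the Condorcet winner.

Varga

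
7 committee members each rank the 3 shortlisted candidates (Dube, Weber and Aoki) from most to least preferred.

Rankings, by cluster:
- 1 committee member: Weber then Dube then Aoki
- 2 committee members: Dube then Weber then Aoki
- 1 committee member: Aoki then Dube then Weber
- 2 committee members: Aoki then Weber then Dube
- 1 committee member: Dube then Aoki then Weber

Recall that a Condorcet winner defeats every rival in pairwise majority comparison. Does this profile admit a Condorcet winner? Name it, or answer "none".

Pairwise majorities:
Dube vs Weber: Dube, 4–3.
Dube vs Aoki: Dube is ranked higher on 1+2+1 = 4 ballots, Aoki on 3. Dube wins 4–3.
Weber vs Aoki: 1+2 = 3 for Weber, 4 for Aoki — Aoki by 4–3.
Only Dube has no losses; Dube is the Condorcet winner.

Dube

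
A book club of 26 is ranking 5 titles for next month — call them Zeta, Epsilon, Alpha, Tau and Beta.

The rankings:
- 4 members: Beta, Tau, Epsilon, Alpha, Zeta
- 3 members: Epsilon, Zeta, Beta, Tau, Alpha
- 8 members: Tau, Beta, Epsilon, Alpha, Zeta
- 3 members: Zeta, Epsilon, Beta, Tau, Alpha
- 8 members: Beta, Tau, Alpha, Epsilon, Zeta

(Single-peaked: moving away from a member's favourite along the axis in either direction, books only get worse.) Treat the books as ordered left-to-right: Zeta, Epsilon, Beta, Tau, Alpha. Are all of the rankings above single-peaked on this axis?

Axis positions: Zeta=1, Epsilon=2, Beta=3, Tau=4, Alpha=5.
Cluster 1 (peak Beta at position 3): ranking walks positions 3-4-2-5-1, expanding outward from the peak — single-peaked.
Cluster 2 (peak Epsilon at position 2): ranking walks positions 2-1-3-4-5, expanding outward from the peak — single-peaked.
Cluster 3 (peak Tau at position 4): ranking walks positions 4-3-2-5-1, expanding outward from the peak — single-peaked.
Cluster 4 (peak Zeta at position 1): ranking walks positions 1-2-3-4-5, expanding outward from the peak — single-peaked.
Cluster 5 (peak Beta at position 3): ranking walks positions 3-4-5-2-1, expanding outward from the peak — single-peaked.
Every ranking is single-peaked on this axis.

yes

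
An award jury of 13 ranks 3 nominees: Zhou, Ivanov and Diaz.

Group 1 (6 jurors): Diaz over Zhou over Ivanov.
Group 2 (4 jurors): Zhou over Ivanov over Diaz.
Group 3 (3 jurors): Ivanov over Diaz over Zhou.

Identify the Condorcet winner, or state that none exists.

Head-to-head results (13 jurors):
Zhou vs Ivanov: 10 to 3, Zhou.
Zhou vs Diaz: Zhou is ranked higher on 4 ballots, Diaz on 9. Diaz wins 9–4.
Ivanov vs Diaz: Ivanov preferred on 4+3 = 7 ballots; Ivanov wins 7–6.
No nominee is unbeaten: Zhou loses to Diaz; Ivanov loses to Zhou; Diaz loses to Ivanov. In particular Zhou beats Ivanov beats Diaz beats Zhou is a majority cycle — no Condorcet winner exists.

none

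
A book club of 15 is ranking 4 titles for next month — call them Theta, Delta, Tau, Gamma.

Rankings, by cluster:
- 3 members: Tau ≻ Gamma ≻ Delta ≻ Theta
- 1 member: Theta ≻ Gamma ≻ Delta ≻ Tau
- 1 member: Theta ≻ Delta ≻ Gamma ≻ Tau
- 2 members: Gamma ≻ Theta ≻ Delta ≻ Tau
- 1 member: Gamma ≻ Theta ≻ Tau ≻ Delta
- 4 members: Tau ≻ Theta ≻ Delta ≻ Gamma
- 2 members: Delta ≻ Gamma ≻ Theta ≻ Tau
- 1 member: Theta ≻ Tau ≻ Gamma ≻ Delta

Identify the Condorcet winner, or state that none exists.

Check each pair by majority over 15 ballots:
Theta vs Delta: 10 to 5, Theta.
Theta vs Tau: 1+1+2+1+2+1 = 8 for Theta, 7 for Tau — Theta by 8–7.
Theta vs Gamma: 1+1+4+1 = 7 for Theta, 8 for Gamma — Gamma by 8–7.
Delta vs Tau: 6 to 9, Tau.
Delta vs Gamma: 1+4+2 = 7 for Delta, 8 for Gamma — Gamma by 8–7.
Tau vs Gamma: Tau is ranked higher on 3+4+1 = 8 ballots, Gamma on 7. Tau wins 8–7.
No book is unbeaten: Theta loses to Gamma; Delta loses to Theta; Tau loses to Theta; Gamma loses to Tau. In particular Theta > Tau > Gamma > Theta is a majority cycle — no Condorcet winner exists.

none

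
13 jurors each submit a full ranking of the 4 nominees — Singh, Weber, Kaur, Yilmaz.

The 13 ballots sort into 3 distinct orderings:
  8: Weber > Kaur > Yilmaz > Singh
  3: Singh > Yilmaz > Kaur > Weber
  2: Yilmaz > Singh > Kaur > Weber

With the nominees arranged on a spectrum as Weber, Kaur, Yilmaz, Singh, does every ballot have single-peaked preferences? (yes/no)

yes

Axis positions: Weber=1, Kaur=2, Yilmaz=3, Singh=4.
Faction 1 (peak Weber at position 1): ranking walks positions 1-2-3-4, expanding outward from the peak — single-peaked.
Faction 2 (peak Singh at position 4): ranking walks positions 4-3-2-1, expanding outward from the peak — single-peaked.
Faction 3 (peak Yilmaz at position 3): ranking walks positions 3-4-2-1, expanding outward from the peak — single-peaked.
Every ranking is single-peaked on this axis.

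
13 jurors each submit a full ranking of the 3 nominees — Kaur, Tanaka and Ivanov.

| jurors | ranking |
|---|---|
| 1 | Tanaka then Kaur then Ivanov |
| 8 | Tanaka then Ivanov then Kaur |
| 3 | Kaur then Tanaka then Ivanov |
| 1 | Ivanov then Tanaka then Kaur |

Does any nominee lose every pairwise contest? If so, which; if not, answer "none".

Kaur

Pairwise majorities:
Kaur vs Tanaka: 3 to 10, Tanaka.
Kaur vs Ivanov: 4 to 9, Ivanov.
Tanaka vs Ivanov: Tanaka preferred on 1+8+3 = 12 ballots; Tanaka wins 12–1.
Only Kaur has no wins; Kaur is the Condorcet loser.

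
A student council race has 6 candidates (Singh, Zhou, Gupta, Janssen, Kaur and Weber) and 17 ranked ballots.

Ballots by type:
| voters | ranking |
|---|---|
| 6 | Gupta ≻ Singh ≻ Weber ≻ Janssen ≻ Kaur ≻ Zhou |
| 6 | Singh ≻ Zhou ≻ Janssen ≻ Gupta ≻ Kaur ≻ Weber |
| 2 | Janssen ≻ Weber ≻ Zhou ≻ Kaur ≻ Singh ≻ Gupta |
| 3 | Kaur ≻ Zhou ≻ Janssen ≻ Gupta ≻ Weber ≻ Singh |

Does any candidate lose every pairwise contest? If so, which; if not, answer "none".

Weber

Pairwise majorities:
Singh vs Zhou: Singh is ranked higher on 6+6 = 12 ballots, Zhou on 5. Singh wins 12–5.
Singh vs Gupta: 8 to 9, Gupta.
Singh vs Janssen: Singh wins 12–5.
Singh vs Kaur: Singh wins 12–5.
Singh vs Weber: Singh wins 12–5.
Zhou vs Gupta: Zhou, 11–6.
Zhou vs Janssen: Zhou, 9–8.
Zhou vs Kaur: Zhou preferred on 6+2 = 8 ballots; Kaur wins 9–8.
Zhou vs Weber: 9 to 8, Zhou.
Gupta vs Janssen: 6 to 11, Janssen.
Gupta vs Kaur: 6+6 = 12 for Gupta, 5 for Kaur — Gupta by 12–5.
Gupta vs Weber: Gupta is ranked higher on 6+6+3 = 15 ballots, Weber on 2. Gupta wins 15–2.
Janssen vs Kaur: Janssen is ranked higher on 6+6+2 = 14 ballots, Kaur on 3. Janssen wins 14–3.
Janssen–Weber: Janssen 11–6.
Kaur vs Weber: Kaur is ranked higher on 6+3 = 9 ballots, Weber on 8. Kaur wins 9–8.
Weber loses to every other candidate — it is the Condorcet loser.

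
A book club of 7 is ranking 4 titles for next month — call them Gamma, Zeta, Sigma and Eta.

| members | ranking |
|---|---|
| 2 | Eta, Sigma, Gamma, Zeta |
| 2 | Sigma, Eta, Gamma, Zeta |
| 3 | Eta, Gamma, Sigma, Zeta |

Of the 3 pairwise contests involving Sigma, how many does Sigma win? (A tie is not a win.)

Sigma against each rival (7 members):
Sigma vs Gamma: Sigma wins 4–3.
Sigma vs Zeta: 2+2+3 = 7 for Sigma, 0 for Zeta — Sigma by 7–0.
Sigma vs Eta: Eta, 5–2.
Sigma beats Gamma, Zeta; loses to Eta — 2 pairwise wins.

2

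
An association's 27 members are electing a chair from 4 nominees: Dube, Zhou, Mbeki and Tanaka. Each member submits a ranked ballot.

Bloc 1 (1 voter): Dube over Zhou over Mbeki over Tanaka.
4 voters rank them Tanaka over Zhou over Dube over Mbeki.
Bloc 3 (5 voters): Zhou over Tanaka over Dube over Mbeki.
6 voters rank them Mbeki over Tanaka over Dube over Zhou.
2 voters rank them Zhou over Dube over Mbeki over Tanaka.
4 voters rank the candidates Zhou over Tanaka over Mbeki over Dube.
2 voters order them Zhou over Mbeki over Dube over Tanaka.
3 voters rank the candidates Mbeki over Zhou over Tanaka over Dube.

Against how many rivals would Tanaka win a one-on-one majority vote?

1

Tanaka against each rival (27 voters):
Tanaka vs Dube: 4+5+6+4+3 = 22 for Tanaka, 5 for Dube — Tanaka by 22–5.
Tanaka–Zhou: Zhou 17–10.
Tanaka vs Mbeki: Tanaka preferred on 4+5+4 = 13 ballots; Mbeki wins 14–13.
Tanaka beats Dube; loses to Zhou, Mbeki — 1 pairwise win.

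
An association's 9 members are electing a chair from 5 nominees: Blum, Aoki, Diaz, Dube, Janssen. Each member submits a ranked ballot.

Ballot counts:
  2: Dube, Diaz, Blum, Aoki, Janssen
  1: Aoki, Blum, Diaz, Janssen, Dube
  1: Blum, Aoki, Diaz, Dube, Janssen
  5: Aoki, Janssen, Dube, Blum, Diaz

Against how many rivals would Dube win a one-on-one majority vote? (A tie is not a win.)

Dube against each rival (9 voters):
Dube vs Blum: 7 to 2, Dube.
Dube vs Aoki: Aoki wins 7–2.
Dube vs Diaz: 2+5 = 7 for Dube, 2 for Diaz — Dube by 7–2.
Dube vs Janssen: Dube preferred on 2+1 = 3 ballots; Janssen wins 6–3.
Dube beats Blum, Diaz; loses to Aoki, Janssen — 2 pairwise wins.

2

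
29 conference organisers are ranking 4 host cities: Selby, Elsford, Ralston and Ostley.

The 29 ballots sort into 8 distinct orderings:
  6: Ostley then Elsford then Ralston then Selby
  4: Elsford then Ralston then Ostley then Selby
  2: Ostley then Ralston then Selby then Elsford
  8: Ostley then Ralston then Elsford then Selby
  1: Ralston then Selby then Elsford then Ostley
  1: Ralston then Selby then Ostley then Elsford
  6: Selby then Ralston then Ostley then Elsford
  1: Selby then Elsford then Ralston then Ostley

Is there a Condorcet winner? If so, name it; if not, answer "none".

Ostley

Head-to-head results (29 organisers):
Selby vs Elsford: 11 to 18, Elsford.
Selby vs Ralston: Selby is ranked higher on 6+1 = 7 ballots, Ralston on 22. Ralston wins 22–7.
Selby vs Ostley: Selby is ranked higher on 1+1+6+1 = 9 ballots, Ostley on 20. Ostley wins 20–9.
Elsford vs Ralston: 6+4+1 = 11 for Elsford, 18 for Ralston — Ralston by 18–11.
Elsford vs Ostley: Elsford is ranked higher on 4+1+1 = 6 ballots, Ostley on 23. Ostley wins 23–6.
Ralston vs Ostley: 4+1+1+6+1 = 13 for Ralston, 16 for Ostley — Ostley by 16–13.
Ostley beats each of Selby, Elsford, Ralston — Ostley is the Condorcet winner.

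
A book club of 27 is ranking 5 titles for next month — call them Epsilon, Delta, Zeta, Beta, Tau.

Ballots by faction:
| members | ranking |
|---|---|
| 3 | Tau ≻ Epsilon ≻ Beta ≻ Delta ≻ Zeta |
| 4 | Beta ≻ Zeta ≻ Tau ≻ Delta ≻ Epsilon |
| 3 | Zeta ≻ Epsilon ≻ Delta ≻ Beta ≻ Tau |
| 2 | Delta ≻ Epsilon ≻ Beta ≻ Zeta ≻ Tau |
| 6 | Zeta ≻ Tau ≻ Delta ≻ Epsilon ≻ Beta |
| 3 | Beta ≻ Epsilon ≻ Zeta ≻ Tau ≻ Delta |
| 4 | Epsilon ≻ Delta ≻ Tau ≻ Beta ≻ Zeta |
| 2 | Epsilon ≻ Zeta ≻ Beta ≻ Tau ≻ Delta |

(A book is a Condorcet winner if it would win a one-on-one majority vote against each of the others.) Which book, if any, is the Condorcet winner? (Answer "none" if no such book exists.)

Check each pair by majority over 27 ballots:
Epsilon vs Delta: Epsilon preferred on 3+3+3+4+2 = 15 ballots; Epsilon wins 15–12.
Epsilon vs Zeta: 3+2+3+4+2 = 14 for Epsilon, 13 for Zeta — Epsilon by 14–13.
Epsilon vs Beta: 3+3+2+6+4+2 = 20 for Epsilon, 7 for Beta — Epsilon by 20–7.
Epsilon vs Tau: Epsilon preferred on 3+2+3+4+2 = 14 ballots; Epsilon wins 14–13.
Delta vs Zeta: 3+2+4 = 9 for Delta, 18 for Zeta — Zeta by 18–9.
Delta vs Beta: 15 to 12, Delta.
Delta vs Tau: 9 to 18, Tau.
Zeta vs Beta: 3+6+2 = 11 for Zeta, 16 for Beta — Beta by 16–11.
Zeta vs Tau: 4+3+2+6+3+2 = 20 for Zeta, 7 for Tau — Zeta by 20–7.
Beta vs Tau: Beta is ranked higher on 4+3+2+3+2 = 14 ballots, Tau on 13. Beta wins 14–13.
Epsilon wins every pairwise contest, so Epsilon is the Condorcet winner.

Epsilon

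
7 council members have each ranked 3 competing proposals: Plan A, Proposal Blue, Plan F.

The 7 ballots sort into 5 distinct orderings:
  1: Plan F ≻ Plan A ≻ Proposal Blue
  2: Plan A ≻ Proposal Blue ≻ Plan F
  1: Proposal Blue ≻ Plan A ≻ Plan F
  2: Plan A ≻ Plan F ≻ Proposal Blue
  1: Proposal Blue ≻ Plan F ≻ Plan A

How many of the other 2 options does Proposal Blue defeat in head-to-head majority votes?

1

Proposal Blue against each rival (7 council members):
Proposal Blue vs Plan A: Proposal Blue is ranked higher on 1+1 = 2 ballots, Plan A on 5. Plan A wins 5–2.
Proposal Blue vs Plan F: Proposal Blue preferred on 2+1+1 = 4 ballots; Proposal Blue wins 4–3.
Proposal Blue beats Plan F; loses to Plan A — 1 pairwise win.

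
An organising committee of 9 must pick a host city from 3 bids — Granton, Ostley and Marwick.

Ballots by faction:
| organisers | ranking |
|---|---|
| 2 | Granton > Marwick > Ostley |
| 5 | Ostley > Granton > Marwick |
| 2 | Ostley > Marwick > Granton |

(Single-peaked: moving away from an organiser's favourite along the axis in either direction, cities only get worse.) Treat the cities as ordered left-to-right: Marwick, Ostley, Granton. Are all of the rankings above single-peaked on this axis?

Axis positions: Marwick=1, Ostley=2, Granton=3.
Faction 1: ranking walks positions 3-1-2; Marwick is ranked above Ostley even though Ostley lies between Marwick and the peak Granton on the axis — preferences dip and rise again. Not single-peaked.
Faction 2 (peak Ostley at position 2): ranking walks positions 2-3-1, expanding outward from the peak — single-peaked.
Faction 3 (peak Ostley at position 2): ranking walks positions 2-1-3, expanding outward from the peak — single-peaked.
Faction 1 violates single-peakedness, so the profile is not single-peaked on this axis.

no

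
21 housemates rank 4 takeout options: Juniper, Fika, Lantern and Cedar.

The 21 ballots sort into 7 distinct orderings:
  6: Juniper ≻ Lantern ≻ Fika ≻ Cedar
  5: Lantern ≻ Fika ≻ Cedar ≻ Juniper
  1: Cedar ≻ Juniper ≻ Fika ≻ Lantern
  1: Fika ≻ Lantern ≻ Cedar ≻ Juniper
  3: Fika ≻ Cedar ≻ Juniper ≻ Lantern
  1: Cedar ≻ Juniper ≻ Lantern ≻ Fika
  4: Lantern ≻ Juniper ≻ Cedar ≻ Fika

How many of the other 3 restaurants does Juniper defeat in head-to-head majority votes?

2

Juniper against each rival (21 friends):
Juniper vs Fika: Juniper is ranked higher on 6+1+1+4 = 12 ballots, Fika on 9. Juniper wins 12–9.
Juniper vs Lantern: Juniper, 11–10.
Juniper–Cedar: Cedar 11–10.
Juniper beats Fika, Lantern; loses to Cedar — 2 pairwise wins.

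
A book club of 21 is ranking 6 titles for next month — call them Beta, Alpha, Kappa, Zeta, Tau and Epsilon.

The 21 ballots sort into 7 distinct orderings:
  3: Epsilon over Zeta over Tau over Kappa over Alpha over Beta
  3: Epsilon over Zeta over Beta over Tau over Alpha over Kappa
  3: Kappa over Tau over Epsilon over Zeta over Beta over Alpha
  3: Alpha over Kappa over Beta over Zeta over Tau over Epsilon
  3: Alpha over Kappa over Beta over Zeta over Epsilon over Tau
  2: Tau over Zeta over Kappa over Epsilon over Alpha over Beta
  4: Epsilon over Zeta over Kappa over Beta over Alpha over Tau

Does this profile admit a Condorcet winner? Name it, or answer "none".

none

Pairwise majorities:
Beta vs Alpha: 10 to 11, Alpha.
Beta vs Kappa: Kappa, 18–3.
Beta vs Zeta: Zeta wins 15–6.
Beta vs Tau: 13 to 8, Beta.
Beta vs Epsilon: Beta is ranked higher on 3+3 = 6 ballots, Epsilon on 15. Epsilon wins 15–6.
Alpha vs Kappa: Alpha is ranked higher on 3+3+3 = 9 ballots, Kappa on 12. Kappa wins 12–9.
Alpha vs Zeta: Zeta, 15–6.
Alpha vs Tau: 10 to 11, Tau.
Alpha vs Epsilon: Alpha is ranked higher on 3+3 = 6 ballots, Epsilon on 15. Epsilon wins 15–6.
Kappa vs Zeta: Zeta wins 12–9.
Kappa vs Tau: 13 to 8, Kappa.
Kappa vs Epsilon: 11 to 10, Kappa.
Zeta vs Tau: Zeta wins 16–5.
Zeta vs Epsilon: 8 to 13, Epsilon.
Tau–Epsilon: Epsilon 13–8.
Every book loses at least once (Beta loses to Alpha; Alpha loses to Kappa; Kappa loses to Zeta; Zeta loses to Epsilon; Tau loses to Beta; Epsilon loses to Kappa). The majority relation contains the cycle Beta → Tau → Alpha → Beta, so there is no Condorcet winner.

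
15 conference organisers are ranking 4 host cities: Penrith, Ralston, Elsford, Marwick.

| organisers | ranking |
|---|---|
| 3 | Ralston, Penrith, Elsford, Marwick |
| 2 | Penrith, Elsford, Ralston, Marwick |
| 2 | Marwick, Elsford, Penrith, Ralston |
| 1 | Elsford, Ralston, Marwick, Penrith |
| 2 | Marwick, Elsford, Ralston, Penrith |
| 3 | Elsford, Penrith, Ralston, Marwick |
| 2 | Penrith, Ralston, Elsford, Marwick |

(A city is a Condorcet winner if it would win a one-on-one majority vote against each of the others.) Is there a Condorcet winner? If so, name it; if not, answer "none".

Head-to-head results (15 organisers):
Penrith vs Ralston: Penrith wins 9–6.
Penrith vs Elsford: Penrith preferred on 3+2+2 = 7 ballots; Elsford wins 8–7.
Penrith–Marwick: Penrith 10–5.
Ralston vs Elsford: Elsford, 10–5.
Ralston vs Marwick: Ralston is ranked higher on 3+2+1+3+2 = 11 ballots, Marwick on 4. Ralston wins 11–4.
Elsford vs Marwick: Elsford preferred on 3+2+1+3+2 = 11 ballots; Elsford wins 11–4.
Elsford beats each of Penrith, Ralston, Marwick — Elsford is the Condorcet winner.

Elsford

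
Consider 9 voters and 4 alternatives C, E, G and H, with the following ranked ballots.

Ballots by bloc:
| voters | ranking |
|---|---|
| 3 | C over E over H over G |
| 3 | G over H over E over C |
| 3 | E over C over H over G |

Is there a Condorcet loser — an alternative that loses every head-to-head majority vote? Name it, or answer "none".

Pairwise majorities:
C vs E: E wins 6–3.
C vs G: C, 6–3.
C vs H: 3+3 = 6 for C, 3 for H — C by 6–3.
E vs G: E preferred on 3+3 = 6 ballots; E wins 6–3.
E–H: E 6–3.
G vs H: H wins 6–3.
G loses to every other alternative — it is the Condorcet loser.

G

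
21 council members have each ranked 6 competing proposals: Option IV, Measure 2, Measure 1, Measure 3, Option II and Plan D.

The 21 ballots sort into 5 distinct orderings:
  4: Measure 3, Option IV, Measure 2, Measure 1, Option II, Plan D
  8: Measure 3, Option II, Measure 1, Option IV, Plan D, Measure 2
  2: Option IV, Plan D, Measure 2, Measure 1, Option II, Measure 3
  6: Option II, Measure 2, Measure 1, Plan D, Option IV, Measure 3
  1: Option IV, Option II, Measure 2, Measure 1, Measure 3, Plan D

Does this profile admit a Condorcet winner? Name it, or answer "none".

Head-to-head results (21 council members):
Option IV vs Measure 2: Option IV preferred on 4+8+2+1 = 15 ballots; Option IV wins 15–6.
Option IV vs Measure 1: 4+2+1 = 7 for Option IV, 14 for Measure 1 — Measure 1 by 14–7.
Option IV vs Measure 3: 9 to 12, Measure 3.
Option IV vs Option II: 7 to 14, Option II.
Option IV vs Plan D: Option IV is ranked higher on 4+8+2+1 = 15 ballots, Plan D on 6. Option IV wins 15–6.
Measure 2 vs Measure 1: 13 to 8, Measure 2.
Measure 2 vs Measure 3: 9 to 12, Measure 3.
Measure 2 vs Option II: 6 to 15, Option II.
Measure 2 vs Plan D: Measure 2 is ranked higher on 4+6+1 = 11 ballots, Plan D on 10. Measure 2 wins 11–10.
Measure 1 vs Measure 3: 2+6+1 = 9 for Measure 1, 12 for Measure 3 — Measure 3 by 12–9.
Measure 1 vs Option II: Measure 1 is ranked higher on 4+2 = 6 ballots, Option II on 15. Option II wins 15–6.
Measure 1 vs Plan D: Measure 1 is ranked higher on 4+8+6+1 = 19 ballots, Plan D on 2. Measure 1 wins 19–2.
Measure 3 vs Option II: Measure 3 preferred on 4+8 = 12 ballots; Measure 3 wins 12–9.
Measure 3 vs Plan D: 4+8+1 = 13 for Measure 3, 8 for Plan D — Measure 3 by 13–8.
Option II vs Plan D: 19 to 2, Option II.
Only Measure 3 has no losses; Measure 3 is the Condorcet winner.

Measure 3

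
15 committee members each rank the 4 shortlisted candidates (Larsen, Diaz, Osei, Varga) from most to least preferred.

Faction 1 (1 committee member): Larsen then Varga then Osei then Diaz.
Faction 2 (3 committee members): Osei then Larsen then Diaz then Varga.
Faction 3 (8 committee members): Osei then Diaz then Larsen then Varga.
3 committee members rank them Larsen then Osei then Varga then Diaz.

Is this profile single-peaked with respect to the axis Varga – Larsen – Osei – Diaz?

yes

Axis positions: Varga=1, Larsen=2, Osei=3, Diaz=4.
Faction 1 (peak Larsen at position 2): ranking walks positions 2-1-3-4, expanding outward from the peak — single-peaked.
Faction 2 (peak Osei at position 3): ranking walks positions 3-2-4-1, expanding outward from the peak — single-peaked.
Faction 3 (peak Osei at position 3): ranking walks positions 3-4-2-1, expanding outward from the peak — single-peaked.
Faction 4 (peak Larsen at position 2): ranking walks positions 2-3-1-4, expanding outward from the peak — single-peaked.
Every ranking is single-peaked on this axis.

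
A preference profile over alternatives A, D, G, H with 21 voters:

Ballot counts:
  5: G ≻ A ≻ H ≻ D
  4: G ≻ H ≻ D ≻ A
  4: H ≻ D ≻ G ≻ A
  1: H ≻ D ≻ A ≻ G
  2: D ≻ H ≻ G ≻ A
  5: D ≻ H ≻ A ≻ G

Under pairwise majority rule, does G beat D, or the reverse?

D

Ballots ranking G above D: 5 + 4 = 9.
Ballots ranking D above G: 21 − 9 = 12.
D wins the head-to-head 12–9.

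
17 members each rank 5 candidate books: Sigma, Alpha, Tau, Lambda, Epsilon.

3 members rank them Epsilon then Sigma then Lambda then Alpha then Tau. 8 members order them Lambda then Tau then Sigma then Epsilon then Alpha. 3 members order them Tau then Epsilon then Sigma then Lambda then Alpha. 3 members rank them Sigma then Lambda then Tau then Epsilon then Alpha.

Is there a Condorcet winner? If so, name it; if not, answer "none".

none

Check each pair by majority over 17 ballots:
Sigma vs Alpha: Sigma wins 17–0.
Sigma vs Tau: Sigma is ranked higher on 3+3 = 6 ballots, Tau on 11. Tau wins 11–6.
Sigma–Lambda: Sigma 9–8.
Sigma vs Epsilon: Sigma, 11–6.
Alpha vs Tau: 3 to 14, Tau.
Alpha vs Lambda: Alpha is ranked higher on 0 ballots, Lambda on 17. Lambda wins 17–0.
Alpha vs Epsilon: Epsilon, 17–0.
Tau vs Lambda: 3 for Tau, 14 for Lambda — Lambda by 14–3.
Tau vs Epsilon: Tau preferred on 8+3+3 = 14 ballots; Tau wins 14–3.
Lambda–Epsilon: Lambda 11–6.
No book is unbeaten: Sigma loses to Tau; Alpha loses to Sigma; Tau loses to Lambda; Lambda loses to Sigma; Epsilon loses to Sigma. In particular Sigma > Lambda > Tau > Sigma is a majority cycle — no Condorcet winner exists.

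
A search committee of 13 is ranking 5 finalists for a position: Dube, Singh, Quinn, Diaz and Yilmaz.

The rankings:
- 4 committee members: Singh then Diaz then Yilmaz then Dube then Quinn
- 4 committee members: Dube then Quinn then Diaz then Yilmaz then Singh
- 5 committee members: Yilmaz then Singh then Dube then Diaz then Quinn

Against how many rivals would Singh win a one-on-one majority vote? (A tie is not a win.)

3

Singh against each rival (13 committee members):
Singh vs Dube: 4+5 = 9 for Singh, 4 for Dube — Singh by 9–4.
Singh vs Quinn: 4+5 = 9 for Singh, 4 for Quinn — Singh by 9–4.
Singh vs Diaz: 4+5 = 9 for Singh, 4 for Diaz — Singh by 9–4.
Singh vs Yilmaz: Yilmaz wins 9–4.
Singh beats Dube, Quinn, Diaz; loses to Yilmaz — 3 pairwise wins.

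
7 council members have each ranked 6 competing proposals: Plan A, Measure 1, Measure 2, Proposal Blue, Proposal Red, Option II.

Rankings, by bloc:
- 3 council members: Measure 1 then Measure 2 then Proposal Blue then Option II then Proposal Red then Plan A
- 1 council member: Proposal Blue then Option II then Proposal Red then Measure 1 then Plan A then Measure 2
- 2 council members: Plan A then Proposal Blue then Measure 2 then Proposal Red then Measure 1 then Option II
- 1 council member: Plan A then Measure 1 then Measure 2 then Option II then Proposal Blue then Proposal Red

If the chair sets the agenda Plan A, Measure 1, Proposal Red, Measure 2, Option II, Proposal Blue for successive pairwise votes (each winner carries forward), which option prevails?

Measure 1

Round 1: Plan A vs Measure 1 — 3–4, Measure 1 advances.
Round 2: Measure 1 vs Proposal Red — 4–3, Measure 1 advances.
Round 3: Measure 1 vs Measure 2 — 5–2, Measure 1 advances.
Round 4: Measure 1 vs Option II — 6–1, Measure 1 advances.
Round 5: Measure 1 vs Proposal Blue — 4–3, Measure 1 advances.
The agenda winner is Measure 1.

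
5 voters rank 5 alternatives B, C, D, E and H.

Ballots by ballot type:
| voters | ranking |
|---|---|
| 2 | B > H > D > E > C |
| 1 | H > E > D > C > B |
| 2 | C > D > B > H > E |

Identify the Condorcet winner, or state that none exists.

none

Head-to-head results (5 voters):
B vs C: 2 to 3, C.
B–D: D 3–2.
B vs E: 4 to 1, B.
B vs H: B preferred on 2+2 = 4 ballots; B wins 4–1.
C vs D: D, 3–2.
C vs E: 2 to 3, E.
C vs H: C is ranked higher on 2 ballots, H on 3. H wins 3–2.
D vs E: D is ranked higher on 2+2 = 4 ballots, E on 1. D wins 4–1.
D vs H: H wins 3–2.
E vs H: E preferred on 0 ballots; H wins 5–0.
No alternative is unbeaten: B loses to C; C loses to D; D loses to H; E loses to B; H loses to B. In particular B → E → C → B is a majority cycle — no Condorcet winner exists.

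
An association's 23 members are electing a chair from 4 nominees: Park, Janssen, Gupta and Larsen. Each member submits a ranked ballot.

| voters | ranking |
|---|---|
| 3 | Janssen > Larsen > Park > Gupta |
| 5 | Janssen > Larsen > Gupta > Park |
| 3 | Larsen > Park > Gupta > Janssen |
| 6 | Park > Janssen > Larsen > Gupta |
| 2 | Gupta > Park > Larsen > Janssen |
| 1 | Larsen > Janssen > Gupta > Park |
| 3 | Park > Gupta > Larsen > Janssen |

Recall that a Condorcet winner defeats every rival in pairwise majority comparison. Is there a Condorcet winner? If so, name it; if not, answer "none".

none

Pairwise majorities:
Park–Janssen: Park 14–9.
Park–Gupta: Park 15–8.
Park vs Larsen: Larsen wins 12–11.
Janssen vs Gupta: Janssen, 15–8.
Janssen vs Larsen: Janssen wins 14–9.
Gupta vs Larsen: Larsen, 18–5.
Each candidate drops at least one matchup (Park loses to Larsen; Janssen loses to Park; Gupta loses to Park; Larsen loses to Janssen); the cycle Park beats Janssen beats Larsen beats Park rules out a Condorcet winner.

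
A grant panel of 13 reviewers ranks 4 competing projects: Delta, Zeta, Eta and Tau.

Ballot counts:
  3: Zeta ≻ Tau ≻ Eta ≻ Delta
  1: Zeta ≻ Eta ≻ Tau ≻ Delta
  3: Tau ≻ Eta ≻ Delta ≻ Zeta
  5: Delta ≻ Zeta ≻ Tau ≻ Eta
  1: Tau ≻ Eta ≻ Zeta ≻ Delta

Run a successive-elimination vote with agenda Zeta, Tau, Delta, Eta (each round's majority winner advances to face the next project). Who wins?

Eta

Round 1: Zeta vs Tau — 9–4, Zeta advances.
Round 2: Zeta vs Delta — 5–8, Delta advances.
Round 3: Delta vs Eta — 5–8, Eta advances.
Eta survives the agenda.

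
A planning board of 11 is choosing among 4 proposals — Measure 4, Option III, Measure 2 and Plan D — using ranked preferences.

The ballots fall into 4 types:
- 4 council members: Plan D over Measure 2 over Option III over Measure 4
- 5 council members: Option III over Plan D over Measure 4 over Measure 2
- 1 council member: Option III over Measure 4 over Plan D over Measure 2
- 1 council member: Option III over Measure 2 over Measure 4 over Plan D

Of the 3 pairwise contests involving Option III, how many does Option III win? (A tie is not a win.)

3

Option III against each rival (11 council members):
Option III vs Measure 4: Option III preferred on 4+5+1+1 = 11 ballots; Option III wins 11–0.
Option III vs Measure 2: 5+1+1 = 7 for Option III, 4 for Measure 2 — Option III by 7–4.
Option III vs Plan D: Option III wins 7–4.
Option III beats Measure 4, Measure 2, Plan D — 3 pairwise wins.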